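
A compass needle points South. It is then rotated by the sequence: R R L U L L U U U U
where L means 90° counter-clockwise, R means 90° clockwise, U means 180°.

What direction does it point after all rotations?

Answer: Final heading: West

Derivation:
Start: South
  R (right (90° clockwise)) -> West
  R (right (90° clockwise)) -> North
  L (left (90° counter-clockwise)) -> West
  U (U-turn (180°)) -> East
  L (left (90° counter-clockwise)) -> North
  L (left (90° counter-clockwise)) -> West
  U (U-turn (180°)) -> East
  U (U-turn (180°)) -> West
  U (U-turn (180°)) -> East
  U (U-turn (180°)) -> West
Final: West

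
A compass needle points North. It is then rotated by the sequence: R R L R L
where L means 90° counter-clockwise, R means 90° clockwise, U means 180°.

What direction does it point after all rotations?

Answer: Final heading: East

Derivation:
Start: North
  R (right (90° clockwise)) -> East
  R (right (90° clockwise)) -> South
  L (left (90° counter-clockwise)) -> East
  R (right (90° clockwise)) -> South
  L (left (90° counter-clockwise)) -> East
Final: East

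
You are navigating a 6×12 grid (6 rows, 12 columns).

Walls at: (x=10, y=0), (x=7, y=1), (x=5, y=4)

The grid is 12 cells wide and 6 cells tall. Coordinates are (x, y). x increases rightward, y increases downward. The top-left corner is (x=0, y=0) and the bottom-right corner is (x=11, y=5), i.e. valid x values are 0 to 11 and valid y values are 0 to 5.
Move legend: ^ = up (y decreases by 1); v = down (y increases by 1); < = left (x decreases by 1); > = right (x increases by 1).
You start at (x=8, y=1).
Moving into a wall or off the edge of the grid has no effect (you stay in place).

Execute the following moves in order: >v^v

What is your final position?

Start: (x=8, y=1)
  > (right): (x=8, y=1) -> (x=9, y=1)
  v (down): (x=9, y=1) -> (x=9, y=2)
  ^ (up): (x=9, y=2) -> (x=9, y=1)
  v (down): (x=9, y=1) -> (x=9, y=2)
Final: (x=9, y=2)

Answer: Final position: (x=9, y=2)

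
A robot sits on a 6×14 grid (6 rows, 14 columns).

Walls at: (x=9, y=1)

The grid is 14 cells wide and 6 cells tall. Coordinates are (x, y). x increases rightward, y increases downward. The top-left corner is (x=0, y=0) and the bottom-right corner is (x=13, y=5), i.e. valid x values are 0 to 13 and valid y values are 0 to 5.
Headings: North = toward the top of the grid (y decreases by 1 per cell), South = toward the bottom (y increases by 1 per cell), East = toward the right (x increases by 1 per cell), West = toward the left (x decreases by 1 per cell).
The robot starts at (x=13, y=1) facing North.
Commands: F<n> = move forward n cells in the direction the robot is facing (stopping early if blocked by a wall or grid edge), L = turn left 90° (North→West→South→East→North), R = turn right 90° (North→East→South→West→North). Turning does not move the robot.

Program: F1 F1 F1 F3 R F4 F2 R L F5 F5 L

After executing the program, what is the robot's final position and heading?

Start: (x=13, y=1), facing North
  F1: move forward 1, now at (x=13, y=0)
  F1: move forward 0/1 (blocked), now at (x=13, y=0)
  F1: move forward 0/1 (blocked), now at (x=13, y=0)
  F3: move forward 0/3 (blocked), now at (x=13, y=0)
  R: turn right, now facing East
  F4: move forward 0/4 (blocked), now at (x=13, y=0)
  F2: move forward 0/2 (blocked), now at (x=13, y=0)
  R: turn right, now facing South
  L: turn left, now facing East
  F5: move forward 0/5 (blocked), now at (x=13, y=0)
  F5: move forward 0/5 (blocked), now at (x=13, y=0)
  L: turn left, now facing North
Final: (x=13, y=0), facing North

Answer: Final position: (x=13, y=0), facing North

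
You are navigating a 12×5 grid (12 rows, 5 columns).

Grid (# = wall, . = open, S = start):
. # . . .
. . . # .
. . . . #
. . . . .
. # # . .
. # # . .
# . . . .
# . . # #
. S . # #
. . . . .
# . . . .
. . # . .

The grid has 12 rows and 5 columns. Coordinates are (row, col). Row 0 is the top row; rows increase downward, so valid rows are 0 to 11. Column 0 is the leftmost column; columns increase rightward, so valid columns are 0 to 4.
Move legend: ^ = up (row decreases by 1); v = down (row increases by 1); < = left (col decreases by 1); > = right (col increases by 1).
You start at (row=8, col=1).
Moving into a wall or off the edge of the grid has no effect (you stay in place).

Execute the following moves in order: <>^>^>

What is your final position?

Start: (row=8, col=1)
  < (left): (row=8, col=1) -> (row=8, col=0)
  > (right): (row=8, col=0) -> (row=8, col=1)
  ^ (up): (row=8, col=1) -> (row=7, col=1)
  > (right): (row=7, col=1) -> (row=7, col=2)
  ^ (up): (row=7, col=2) -> (row=6, col=2)
  > (right): (row=6, col=2) -> (row=6, col=3)
Final: (row=6, col=3)

Answer: Final position: (row=6, col=3)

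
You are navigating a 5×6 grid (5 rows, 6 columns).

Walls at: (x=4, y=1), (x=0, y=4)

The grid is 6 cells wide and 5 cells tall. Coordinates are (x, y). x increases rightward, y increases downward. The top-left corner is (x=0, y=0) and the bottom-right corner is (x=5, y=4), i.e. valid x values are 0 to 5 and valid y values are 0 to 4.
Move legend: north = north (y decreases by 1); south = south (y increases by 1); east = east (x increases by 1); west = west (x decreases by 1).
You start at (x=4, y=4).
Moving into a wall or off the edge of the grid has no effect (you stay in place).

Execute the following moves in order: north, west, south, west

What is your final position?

Start: (x=4, y=4)
  north (north): (x=4, y=4) -> (x=4, y=3)
  west (west): (x=4, y=3) -> (x=3, y=3)
  south (south): (x=3, y=3) -> (x=3, y=4)
  west (west): (x=3, y=4) -> (x=2, y=4)
Final: (x=2, y=4)

Answer: Final position: (x=2, y=4)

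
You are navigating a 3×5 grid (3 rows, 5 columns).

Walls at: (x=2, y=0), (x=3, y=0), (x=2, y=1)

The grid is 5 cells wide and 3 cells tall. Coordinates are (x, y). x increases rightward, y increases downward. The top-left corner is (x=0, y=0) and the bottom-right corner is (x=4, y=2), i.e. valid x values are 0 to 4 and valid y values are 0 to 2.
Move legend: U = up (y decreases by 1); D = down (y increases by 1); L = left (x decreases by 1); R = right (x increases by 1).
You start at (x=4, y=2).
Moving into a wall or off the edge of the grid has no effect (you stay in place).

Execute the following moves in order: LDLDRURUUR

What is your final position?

Answer: Final position: (x=4, y=0)

Derivation:
Start: (x=4, y=2)
  L (left): (x=4, y=2) -> (x=3, y=2)
  D (down): blocked, stay at (x=3, y=2)
  L (left): (x=3, y=2) -> (x=2, y=2)
  D (down): blocked, stay at (x=2, y=2)
  R (right): (x=2, y=2) -> (x=3, y=2)
  U (up): (x=3, y=2) -> (x=3, y=1)
  R (right): (x=3, y=1) -> (x=4, y=1)
  U (up): (x=4, y=1) -> (x=4, y=0)
  U (up): blocked, stay at (x=4, y=0)
  R (right): blocked, stay at (x=4, y=0)
Final: (x=4, y=0)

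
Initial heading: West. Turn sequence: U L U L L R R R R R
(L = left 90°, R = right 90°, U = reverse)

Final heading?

Answer: Final heading: East

Derivation:
Start: West
  U (U-turn (180°)) -> East
  L (left (90° counter-clockwise)) -> North
  U (U-turn (180°)) -> South
  L (left (90° counter-clockwise)) -> East
  L (left (90° counter-clockwise)) -> North
  R (right (90° clockwise)) -> East
  R (right (90° clockwise)) -> South
  R (right (90° clockwise)) -> West
  R (right (90° clockwise)) -> North
  R (right (90° clockwise)) -> East
Final: East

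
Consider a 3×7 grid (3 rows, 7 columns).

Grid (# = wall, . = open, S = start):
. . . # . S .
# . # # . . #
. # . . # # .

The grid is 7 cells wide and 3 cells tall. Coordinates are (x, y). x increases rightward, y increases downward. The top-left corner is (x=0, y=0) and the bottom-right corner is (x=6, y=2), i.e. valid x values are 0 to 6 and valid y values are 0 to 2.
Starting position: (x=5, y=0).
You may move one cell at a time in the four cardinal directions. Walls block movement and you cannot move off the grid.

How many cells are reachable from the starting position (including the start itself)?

Answer: Reachable cells: 5

Derivation:
BFS flood-fill from (x=5, y=0):
  Distance 0: (x=5, y=0)
  Distance 1: (x=4, y=0), (x=6, y=0), (x=5, y=1)
  Distance 2: (x=4, y=1)
Total reachable: 5 (grid has 13 open cells total)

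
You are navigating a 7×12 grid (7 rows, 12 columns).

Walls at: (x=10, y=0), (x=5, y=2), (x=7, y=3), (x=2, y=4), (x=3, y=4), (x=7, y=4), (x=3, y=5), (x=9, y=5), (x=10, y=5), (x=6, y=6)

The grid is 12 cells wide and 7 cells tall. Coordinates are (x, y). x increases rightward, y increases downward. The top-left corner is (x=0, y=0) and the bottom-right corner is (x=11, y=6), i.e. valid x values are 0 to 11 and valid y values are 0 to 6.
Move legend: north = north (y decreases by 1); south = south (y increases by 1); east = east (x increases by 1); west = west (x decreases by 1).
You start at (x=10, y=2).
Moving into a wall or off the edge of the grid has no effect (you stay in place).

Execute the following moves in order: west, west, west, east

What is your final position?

Start: (x=10, y=2)
  west (west): (x=10, y=2) -> (x=9, y=2)
  west (west): (x=9, y=2) -> (x=8, y=2)
  west (west): (x=8, y=2) -> (x=7, y=2)
  east (east): (x=7, y=2) -> (x=8, y=2)
Final: (x=8, y=2)

Answer: Final position: (x=8, y=2)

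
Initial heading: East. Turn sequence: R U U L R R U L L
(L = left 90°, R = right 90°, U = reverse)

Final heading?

Start: East
  R (right (90° clockwise)) -> South
  U (U-turn (180°)) -> North
  U (U-turn (180°)) -> South
  L (left (90° counter-clockwise)) -> East
  R (right (90° clockwise)) -> South
  R (right (90° clockwise)) -> West
  U (U-turn (180°)) -> East
  L (left (90° counter-clockwise)) -> North
  L (left (90° counter-clockwise)) -> West
Final: West

Answer: Final heading: West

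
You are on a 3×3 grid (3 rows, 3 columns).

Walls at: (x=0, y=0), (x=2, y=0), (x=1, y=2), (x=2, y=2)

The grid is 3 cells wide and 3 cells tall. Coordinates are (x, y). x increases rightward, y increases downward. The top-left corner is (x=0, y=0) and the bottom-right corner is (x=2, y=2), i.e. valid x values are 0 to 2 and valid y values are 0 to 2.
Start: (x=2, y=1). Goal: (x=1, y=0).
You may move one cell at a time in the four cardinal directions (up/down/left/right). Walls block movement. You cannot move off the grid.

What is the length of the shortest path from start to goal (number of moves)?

BFS from (x=2, y=1) until reaching (x=1, y=0):
  Distance 0: (x=2, y=1)
  Distance 1: (x=1, y=1)
  Distance 2: (x=1, y=0), (x=0, y=1)  <- goal reached here
One shortest path (2 moves): (x=2, y=1) -> (x=1, y=1) -> (x=1, y=0)

Answer: Shortest path length: 2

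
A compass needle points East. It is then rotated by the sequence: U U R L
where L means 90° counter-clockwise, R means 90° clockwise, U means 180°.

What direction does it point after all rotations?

Start: East
  U (U-turn (180°)) -> West
  U (U-turn (180°)) -> East
  R (right (90° clockwise)) -> South
  L (left (90° counter-clockwise)) -> East
Final: East

Answer: Final heading: East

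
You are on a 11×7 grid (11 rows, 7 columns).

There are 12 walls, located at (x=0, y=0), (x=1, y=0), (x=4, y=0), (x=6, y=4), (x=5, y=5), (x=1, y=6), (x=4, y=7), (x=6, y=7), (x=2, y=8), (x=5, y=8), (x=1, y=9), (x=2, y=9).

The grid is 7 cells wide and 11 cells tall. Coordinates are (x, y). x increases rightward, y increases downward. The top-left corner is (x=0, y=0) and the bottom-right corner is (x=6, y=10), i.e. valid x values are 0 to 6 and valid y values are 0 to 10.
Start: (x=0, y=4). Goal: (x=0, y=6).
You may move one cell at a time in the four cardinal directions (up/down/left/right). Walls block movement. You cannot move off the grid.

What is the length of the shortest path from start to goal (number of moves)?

BFS from (x=0, y=4) until reaching (x=0, y=6):
  Distance 0: (x=0, y=4)
  Distance 1: (x=0, y=3), (x=1, y=4), (x=0, y=5)
  Distance 2: (x=0, y=2), (x=1, y=3), (x=2, y=4), (x=1, y=5), (x=0, y=6)  <- goal reached here
One shortest path (2 moves): (x=0, y=4) -> (x=0, y=5) -> (x=0, y=6)

Answer: Shortest path length: 2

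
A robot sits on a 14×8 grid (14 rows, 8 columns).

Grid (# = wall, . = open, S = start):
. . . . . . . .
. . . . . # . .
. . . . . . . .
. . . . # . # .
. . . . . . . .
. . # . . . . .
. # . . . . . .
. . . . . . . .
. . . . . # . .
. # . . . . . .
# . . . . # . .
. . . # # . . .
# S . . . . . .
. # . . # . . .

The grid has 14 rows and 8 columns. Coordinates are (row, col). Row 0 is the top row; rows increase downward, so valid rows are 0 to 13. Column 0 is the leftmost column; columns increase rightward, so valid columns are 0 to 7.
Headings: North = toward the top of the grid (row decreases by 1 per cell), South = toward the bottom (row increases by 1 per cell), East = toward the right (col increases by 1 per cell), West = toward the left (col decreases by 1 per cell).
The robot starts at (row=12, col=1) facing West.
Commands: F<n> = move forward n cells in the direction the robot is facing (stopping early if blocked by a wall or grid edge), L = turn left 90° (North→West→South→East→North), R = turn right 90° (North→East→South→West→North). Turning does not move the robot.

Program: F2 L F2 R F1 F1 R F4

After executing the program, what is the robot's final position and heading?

Start: (row=12, col=1), facing West
  F2: move forward 0/2 (blocked), now at (row=12, col=1)
  L: turn left, now facing South
  F2: move forward 0/2 (blocked), now at (row=12, col=1)
  R: turn right, now facing West
  F1: move forward 0/1 (blocked), now at (row=12, col=1)
  F1: move forward 0/1 (blocked), now at (row=12, col=1)
  R: turn right, now facing North
  F4: move forward 2/4 (blocked), now at (row=10, col=1)
Final: (row=10, col=1), facing North

Answer: Final position: (row=10, col=1), facing North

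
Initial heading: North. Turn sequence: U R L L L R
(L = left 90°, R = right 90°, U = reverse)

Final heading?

Answer: Final heading: East

Derivation:
Start: North
  U (U-turn (180°)) -> South
  R (right (90° clockwise)) -> West
  L (left (90° counter-clockwise)) -> South
  L (left (90° counter-clockwise)) -> East
  L (left (90° counter-clockwise)) -> North
  R (right (90° clockwise)) -> East
Final: East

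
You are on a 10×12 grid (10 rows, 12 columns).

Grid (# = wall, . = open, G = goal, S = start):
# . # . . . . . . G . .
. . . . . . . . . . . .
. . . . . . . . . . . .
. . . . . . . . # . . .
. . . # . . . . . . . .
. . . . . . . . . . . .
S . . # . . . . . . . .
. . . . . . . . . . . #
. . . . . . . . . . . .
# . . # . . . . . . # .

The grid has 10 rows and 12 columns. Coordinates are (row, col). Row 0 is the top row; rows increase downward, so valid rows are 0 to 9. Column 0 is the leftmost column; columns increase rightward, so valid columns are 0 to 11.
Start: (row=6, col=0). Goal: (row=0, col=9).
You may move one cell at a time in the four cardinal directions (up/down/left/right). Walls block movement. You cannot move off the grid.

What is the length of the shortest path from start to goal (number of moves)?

Answer: Shortest path length: 15

Derivation:
BFS from (row=6, col=0) until reaching (row=0, col=9):
  Distance 0: (row=6, col=0)
  Distance 1: (row=5, col=0), (row=6, col=1), (row=7, col=0)
  Distance 2: (row=4, col=0), (row=5, col=1), (row=6, col=2), (row=7, col=1), (row=8, col=0)
  Distance 3: (row=3, col=0), (row=4, col=1), (row=5, col=2), (row=7, col=2), (row=8, col=1)
  Distance 4: (row=2, col=0), (row=3, col=1), (row=4, col=2), (row=5, col=3), (row=7, col=3), (row=8, col=2), (row=9, col=1)
  Distance 5: (row=1, col=0), (row=2, col=1), (row=3, col=2), (row=5, col=4), (row=7, col=4), (row=8, col=3), (row=9, col=2)
  Distance 6: (row=1, col=1), (row=2, col=2), (row=3, col=3), (row=4, col=4), (row=5, col=5), (row=6, col=4), (row=7, col=5), (row=8, col=4)
  Distance 7: (row=0, col=1), (row=1, col=2), (row=2, col=3), (row=3, col=4), (row=4, col=5), (row=5, col=6), (row=6, col=5), (row=7, col=6), (row=8, col=5), (row=9, col=4)
  Distance 8: (row=1, col=3), (row=2, col=4), (row=3, col=5), (row=4, col=6), (row=5, col=7), (row=6, col=6), (row=7, col=7), (row=8, col=6), (row=9, col=5)
  Distance 9: (row=0, col=3), (row=1, col=4), (row=2, col=5), (row=3, col=6), (row=4, col=7), (row=5, col=8), (row=6, col=7), (row=7, col=8), (row=8, col=7), (row=9, col=6)
  Distance 10: (row=0, col=4), (row=1, col=5), (row=2, col=6), (row=3, col=7), (row=4, col=8), (row=5, col=9), (row=6, col=8), (row=7, col=9), (row=8, col=8), (row=9, col=7)
  Distance 11: (row=0, col=5), (row=1, col=6), (row=2, col=7), (row=4, col=9), (row=5, col=10), (row=6, col=9), (row=7, col=10), (row=8, col=9), (row=9, col=8)
  Distance 12: (row=0, col=6), (row=1, col=7), (row=2, col=8), (row=3, col=9), (row=4, col=10), (row=5, col=11), (row=6, col=10), (row=8, col=10), (row=9, col=9)
  Distance 13: (row=0, col=7), (row=1, col=8), (row=2, col=9), (row=3, col=10), (row=4, col=11), (row=6, col=11), (row=8, col=11)
  Distance 14: (row=0, col=8), (row=1, col=9), (row=2, col=10), (row=3, col=11), (row=9, col=11)
  Distance 15: (row=0, col=9), (row=1, col=10), (row=2, col=11)  <- goal reached here
One shortest path (15 moves): (row=6, col=0) -> (row=6, col=1) -> (row=6, col=2) -> (row=5, col=2) -> (row=5, col=3) -> (row=5, col=4) -> (row=5, col=5) -> (row=5, col=6) -> (row=5, col=7) -> (row=5, col=8) -> (row=5, col=9) -> (row=4, col=9) -> (row=3, col=9) -> (row=2, col=9) -> (row=1, col=9) -> (row=0, col=9)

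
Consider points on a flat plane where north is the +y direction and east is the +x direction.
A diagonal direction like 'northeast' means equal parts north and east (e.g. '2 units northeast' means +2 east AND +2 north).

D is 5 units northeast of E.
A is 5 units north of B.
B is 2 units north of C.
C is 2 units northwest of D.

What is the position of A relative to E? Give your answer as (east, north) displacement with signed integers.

Answer: A is at (east=3, north=14) relative to E.

Derivation:
Place E at the origin (east=0, north=0).
  D is 5 units northeast of E: delta (east=+5, north=+5); D at (east=5, north=5).
  C is 2 units northwest of D: delta (east=-2, north=+2); C at (east=3, north=7).
  B is 2 units north of C: delta (east=+0, north=+2); B at (east=3, north=9).
  A is 5 units north of B: delta (east=+0, north=+5); A at (east=3, north=14).
Therefore A relative to E: (east=3, north=14).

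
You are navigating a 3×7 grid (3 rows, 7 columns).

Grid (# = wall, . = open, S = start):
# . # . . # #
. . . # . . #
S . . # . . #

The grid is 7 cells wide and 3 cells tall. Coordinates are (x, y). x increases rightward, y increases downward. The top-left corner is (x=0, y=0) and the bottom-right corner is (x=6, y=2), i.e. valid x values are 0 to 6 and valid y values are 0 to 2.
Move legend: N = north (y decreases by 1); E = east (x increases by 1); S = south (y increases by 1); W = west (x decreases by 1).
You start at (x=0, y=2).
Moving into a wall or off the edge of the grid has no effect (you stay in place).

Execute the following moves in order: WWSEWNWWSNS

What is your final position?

Answer: Final position: (x=0, y=2)

Derivation:
Start: (x=0, y=2)
  W (west): blocked, stay at (x=0, y=2)
  W (west): blocked, stay at (x=0, y=2)
  S (south): blocked, stay at (x=0, y=2)
  E (east): (x=0, y=2) -> (x=1, y=2)
  W (west): (x=1, y=2) -> (x=0, y=2)
  N (north): (x=0, y=2) -> (x=0, y=1)
  W (west): blocked, stay at (x=0, y=1)
  W (west): blocked, stay at (x=0, y=1)
  S (south): (x=0, y=1) -> (x=0, y=2)
  N (north): (x=0, y=2) -> (x=0, y=1)
  S (south): (x=0, y=1) -> (x=0, y=2)
Final: (x=0, y=2)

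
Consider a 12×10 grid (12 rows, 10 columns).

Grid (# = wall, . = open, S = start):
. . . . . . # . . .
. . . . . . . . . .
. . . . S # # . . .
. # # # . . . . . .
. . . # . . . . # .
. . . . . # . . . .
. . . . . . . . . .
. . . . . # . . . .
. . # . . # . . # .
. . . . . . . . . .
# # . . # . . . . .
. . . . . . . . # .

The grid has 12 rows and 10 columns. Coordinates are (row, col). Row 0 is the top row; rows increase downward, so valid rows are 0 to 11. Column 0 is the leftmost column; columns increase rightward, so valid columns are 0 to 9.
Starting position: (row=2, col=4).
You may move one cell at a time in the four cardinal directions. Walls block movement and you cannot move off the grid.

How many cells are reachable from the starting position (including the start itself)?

BFS flood-fill from (row=2, col=4):
  Distance 0: (row=2, col=4)
  Distance 1: (row=1, col=4), (row=2, col=3), (row=3, col=4)
  Distance 2: (row=0, col=4), (row=1, col=3), (row=1, col=5), (row=2, col=2), (row=3, col=5), (row=4, col=4)
  Distance 3: (row=0, col=3), (row=0, col=5), (row=1, col=2), (row=1, col=6), (row=2, col=1), (row=3, col=6), (row=4, col=5), (row=5, col=4)
  Distance 4: (row=0, col=2), (row=1, col=1), (row=1, col=7), (row=2, col=0), (row=3, col=7), (row=4, col=6), (row=5, col=3), (row=6, col=4)
  Distance 5: (row=0, col=1), (row=0, col=7), (row=1, col=0), (row=1, col=8), (row=2, col=7), (row=3, col=0), (row=3, col=8), (row=4, col=7), (row=5, col=2), (row=5, col=6), (row=6, col=3), (row=6, col=5), (row=7, col=4)
  Distance 6: (row=0, col=0), (row=0, col=8), (row=1, col=9), (row=2, col=8), (row=3, col=9), (row=4, col=0), (row=4, col=2), (row=5, col=1), (row=5, col=7), (row=6, col=2), (row=6, col=6), (row=7, col=3), (row=8, col=4)
  Distance 7: (row=0, col=9), (row=2, col=9), (row=4, col=1), (row=4, col=9), (row=5, col=0), (row=5, col=8), (row=6, col=1), (row=6, col=7), (row=7, col=2), (row=7, col=6), (row=8, col=3), (row=9, col=4)
  Distance 8: (row=5, col=9), (row=6, col=0), (row=6, col=8), (row=7, col=1), (row=7, col=7), (row=8, col=6), (row=9, col=3), (row=9, col=5)
  Distance 9: (row=6, col=9), (row=7, col=0), (row=7, col=8), (row=8, col=1), (row=8, col=7), (row=9, col=2), (row=9, col=6), (row=10, col=3), (row=10, col=5)
  Distance 10: (row=7, col=9), (row=8, col=0), (row=9, col=1), (row=9, col=7), (row=10, col=2), (row=10, col=6), (row=11, col=3), (row=11, col=5)
  Distance 11: (row=8, col=9), (row=9, col=0), (row=9, col=8), (row=10, col=7), (row=11, col=2), (row=11, col=4), (row=11, col=6)
  Distance 12: (row=9, col=9), (row=10, col=8), (row=11, col=1), (row=11, col=7)
  Distance 13: (row=10, col=9), (row=11, col=0)
  Distance 14: (row=11, col=9)
Total reachable: 103 (grid has 103 open cells total)

Answer: Reachable cells: 103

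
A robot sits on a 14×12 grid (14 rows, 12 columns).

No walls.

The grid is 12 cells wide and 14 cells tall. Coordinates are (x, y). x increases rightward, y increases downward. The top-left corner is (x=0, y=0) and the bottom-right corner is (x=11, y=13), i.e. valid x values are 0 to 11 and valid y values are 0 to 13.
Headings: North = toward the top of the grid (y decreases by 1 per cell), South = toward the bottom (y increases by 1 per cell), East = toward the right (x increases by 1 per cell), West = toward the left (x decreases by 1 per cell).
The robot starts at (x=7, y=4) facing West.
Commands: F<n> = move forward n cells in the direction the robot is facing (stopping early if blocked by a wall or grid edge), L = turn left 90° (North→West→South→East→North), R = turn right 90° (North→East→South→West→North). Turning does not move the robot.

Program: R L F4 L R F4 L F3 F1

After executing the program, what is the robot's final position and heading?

Start: (x=7, y=4), facing West
  R: turn right, now facing North
  L: turn left, now facing West
  F4: move forward 4, now at (x=3, y=4)
  L: turn left, now facing South
  R: turn right, now facing West
  F4: move forward 3/4 (blocked), now at (x=0, y=4)
  L: turn left, now facing South
  F3: move forward 3, now at (x=0, y=7)
  F1: move forward 1, now at (x=0, y=8)
Final: (x=0, y=8), facing South

Answer: Final position: (x=0, y=8), facing South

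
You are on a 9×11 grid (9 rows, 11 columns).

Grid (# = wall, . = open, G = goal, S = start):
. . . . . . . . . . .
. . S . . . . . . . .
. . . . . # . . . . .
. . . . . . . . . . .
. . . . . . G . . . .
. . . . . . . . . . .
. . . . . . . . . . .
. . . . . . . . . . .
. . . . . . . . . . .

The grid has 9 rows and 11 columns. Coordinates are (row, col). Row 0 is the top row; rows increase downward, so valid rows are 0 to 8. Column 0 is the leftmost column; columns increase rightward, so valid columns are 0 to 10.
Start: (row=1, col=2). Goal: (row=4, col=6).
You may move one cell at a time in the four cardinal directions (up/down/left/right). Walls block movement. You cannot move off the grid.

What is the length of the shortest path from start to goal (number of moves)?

Answer: Shortest path length: 7

Derivation:
BFS from (row=1, col=2) until reaching (row=4, col=6):
  Distance 0: (row=1, col=2)
  Distance 1: (row=0, col=2), (row=1, col=1), (row=1, col=3), (row=2, col=2)
  Distance 2: (row=0, col=1), (row=0, col=3), (row=1, col=0), (row=1, col=4), (row=2, col=1), (row=2, col=3), (row=3, col=2)
  Distance 3: (row=0, col=0), (row=0, col=4), (row=1, col=5), (row=2, col=0), (row=2, col=4), (row=3, col=1), (row=3, col=3), (row=4, col=2)
  Distance 4: (row=0, col=5), (row=1, col=6), (row=3, col=0), (row=3, col=4), (row=4, col=1), (row=4, col=3), (row=5, col=2)
  Distance 5: (row=0, col=6), (row=1, col=7), (row=2, col=6), (row=3, col=5), (row=4, col=0), (row=4, col=4), (row=5, col=1), (row=5, col=3), (row=6, col=2)
  Distance 6: (row=0, col=7), (row=1, col=8), (row=2, col=7), (row=3, col=6), (row=4, col=5), (row=5, col=0), (row=5, col=4), (row=6, col=1), (row=6, col=3), (row=7, col=2)
  Distance 7: (row=0, col=8), (row=1, col=9), (row=2, col=8), (row=3, col=7), (row=4, col=6), (row=5, col=5), (row=6, col=0), (row=6, col=4), (row=7, col=1), (row=7, col=3), (row=8, col=2)  <- goal reached here
One shortest path (7 moves): (row=1, col=2) -> (row=1, col=3) -> (row=1, col=4) -> (row=1, col=5) -> (row=1, col=6) -> (row=2, col=6) -> (row=3, col=6) -> (row=4, col=6)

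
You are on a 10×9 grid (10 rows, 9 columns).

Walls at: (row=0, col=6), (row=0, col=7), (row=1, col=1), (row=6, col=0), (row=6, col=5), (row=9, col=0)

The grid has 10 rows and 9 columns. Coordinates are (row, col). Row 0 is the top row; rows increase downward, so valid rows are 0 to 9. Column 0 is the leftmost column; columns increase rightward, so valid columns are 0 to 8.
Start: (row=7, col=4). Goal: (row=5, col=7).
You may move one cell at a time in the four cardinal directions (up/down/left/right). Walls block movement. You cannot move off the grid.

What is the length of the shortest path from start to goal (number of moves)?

BFS from (row=7, col=4) until reaching (row=5, col=7):
  Distance 0: (row=7, col=4)
  Distance 1: (row=6, col=4), (row=7, col=3), (row=7, col=5), (row=8, col=4)
  Distance 2: (row=5, col=4), (row=6, col=3), (row=7, col=2), (row=7, col=6), (row=8, col=3), (row=8, col=5), (row=9, col=4)
  Distance 3: (row=4, col=4), (row=5, col=3), (row=5, col=5), (row=6, col=2), (row=6, col=6), (row=7, col=1), (row=7, col=7), (row=8, col=2), (row=8, col=6), (row=9, col=3), (row=9, col=5)
  Distance 4: (row=3, col=4), (row=4, col=3), (row=4, col=5), (row=5, col=2), (row=5, col=6), (row=6, col=1), (row=6, col=7), (row=7, col=0), (row=7, col=8), (row=8, col=1), (row=8, col=7), (row=9, col=2), (row=9, col=6)
  Distance 5: (row=2, col=4), (row=3, col=3), (row=3, col=5), (row=4, col=2), (row=4, col=6), (row=5, col=1), (row=5, col=7), (row=6, col=8), (row=8, col=0), (row=8, col=8), (row=9, col=1), (row=9, col=7)  <- goal reached here
One shortest path (5 moves): (row=7, col=4) -> (row=7, col=5) -> (row=7, col=6) -> (row=7, col=7) -> (row=6, col=7) -> (row=5, col=7)

Answer: Shortest path length: 5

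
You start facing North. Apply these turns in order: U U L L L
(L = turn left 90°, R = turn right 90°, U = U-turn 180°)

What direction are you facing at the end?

Start: North
  U (U-turn (180°)) -> South
  U (U-turn (180°)) -> North
  L (left (90° counter-clockwise)) -> West
  L (left (90° counter-clockwise)) -> South
  L (left (90° counter-clockwise)) -> East
Final: East

Answer: Final heading: East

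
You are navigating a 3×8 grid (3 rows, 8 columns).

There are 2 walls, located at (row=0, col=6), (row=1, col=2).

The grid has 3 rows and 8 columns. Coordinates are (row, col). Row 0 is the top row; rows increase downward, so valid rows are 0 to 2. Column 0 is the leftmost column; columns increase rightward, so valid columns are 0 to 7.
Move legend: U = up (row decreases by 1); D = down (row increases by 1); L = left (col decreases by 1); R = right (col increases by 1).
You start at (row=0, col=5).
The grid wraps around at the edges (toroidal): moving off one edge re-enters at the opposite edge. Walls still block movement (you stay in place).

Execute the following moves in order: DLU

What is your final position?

Answer: Final position: (row=0, col=4)

Derivation:
Start: (row=0, col=5)
  D (down): (row=0, col=5) -> (row=1, col=5)
  L (left): (row=1, col=5) -> (row=1, col=4)
  U (up): (row=1, col=4) -> (row=0, col=4)
Final: (row=0, col=4)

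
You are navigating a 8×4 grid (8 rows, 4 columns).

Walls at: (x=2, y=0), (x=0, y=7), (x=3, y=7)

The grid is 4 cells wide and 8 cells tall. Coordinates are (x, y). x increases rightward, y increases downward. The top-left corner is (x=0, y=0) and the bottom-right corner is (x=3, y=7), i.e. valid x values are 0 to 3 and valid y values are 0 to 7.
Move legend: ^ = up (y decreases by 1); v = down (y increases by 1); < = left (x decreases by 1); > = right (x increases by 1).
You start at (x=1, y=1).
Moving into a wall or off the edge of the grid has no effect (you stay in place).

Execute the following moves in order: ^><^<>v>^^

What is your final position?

Start: (x=1, y=1)
  ^ (up): (x=1, y=1) -> (x=1, y=0)
  > (right): blocked, stay at (x=1, y=0)
  < (left): (x=1, y=0) -> (x=0, y=0)
  ^ (up): blocked, stay at (x=0, y=0)
  < (left): blocked, stay at (x=0, y=0)
  > (right): (x=0, y=0) -> (x=1, y=0)
  v (down): (x=1, y=0) -> (x=1, y=1)
  > (right): (x=1, y=1) -> (x=2, y=1)
  ^ (up): blocked, stay at (x=2, y=1)
  ^ (up): blocked, stay at (x=2, y=1)
Final: (x=2, y=1)

Answer: Final position: (x=2, y=1)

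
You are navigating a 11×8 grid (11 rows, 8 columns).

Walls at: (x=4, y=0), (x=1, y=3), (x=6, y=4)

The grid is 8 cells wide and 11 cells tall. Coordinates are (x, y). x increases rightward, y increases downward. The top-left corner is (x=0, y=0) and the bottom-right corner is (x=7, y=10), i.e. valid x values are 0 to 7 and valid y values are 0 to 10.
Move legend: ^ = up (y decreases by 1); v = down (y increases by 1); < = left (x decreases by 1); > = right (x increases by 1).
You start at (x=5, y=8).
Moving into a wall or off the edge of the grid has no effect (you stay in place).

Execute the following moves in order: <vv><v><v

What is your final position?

Answer: Final position: (x=4, y=10)

Derivation:
Start: (x=5, y=8)
  < (left): (x=5, y=8) -> (x=4, y=8)
  v (down): (x=4, y=8) -> (x=4, y=9)
  v (down): (x=4, y=9) -> (x=4, y=10)
  > (right): (x=4, y=10) -> (x=5, y=10)
  < (left): (x=5, y=10) -> (x=4, y=10)
  v (down): blocked, stay at (x=4, y=10)
  > (right): (x=4, y=10) -> (x=5, y=10)
  < (left): (x=5, y=10) -> (x=4, y=10)
  v (down): blocked, stay at (x=4, y=10)
Final: (x=4, y=10)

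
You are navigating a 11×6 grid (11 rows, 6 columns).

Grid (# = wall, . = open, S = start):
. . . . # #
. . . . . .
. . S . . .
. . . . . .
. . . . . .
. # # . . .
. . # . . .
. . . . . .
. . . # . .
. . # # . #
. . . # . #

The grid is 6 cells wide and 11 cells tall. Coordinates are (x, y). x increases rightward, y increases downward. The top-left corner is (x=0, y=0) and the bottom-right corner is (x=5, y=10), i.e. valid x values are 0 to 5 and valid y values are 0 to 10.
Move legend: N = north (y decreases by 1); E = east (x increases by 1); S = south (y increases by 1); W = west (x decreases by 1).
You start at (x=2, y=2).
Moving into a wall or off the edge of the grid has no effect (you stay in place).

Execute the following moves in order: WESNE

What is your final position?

Start: (x=2, y=2)
  W (west): (x=2, y=2) -> (x=1, y=2)
  E (east): (x=1, y=2) -> (x=2, y=2)
  S (south): (x=2, y=2) -> (x=2, y=3)
  N (north): (x=2, y=3) -> (x=2, y=2)
  E (east): (x=2, y=2) -> (x=3, y=2)
Final: (x=3, y=2)

Answer: Final position: (x=3, y=2)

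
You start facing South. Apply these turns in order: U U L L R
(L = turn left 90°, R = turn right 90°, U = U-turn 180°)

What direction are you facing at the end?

Answer: Final heading: East

Derivation:
Start: South
  U (U-turn (180°)) -> North
  U (U-turn (180°)) -> South
  L (left (90° counter-clockwise)) -> East
  L (left (90° counter-clockwise)) -> North
  R (right (90° clockwise)) -> East
Final: East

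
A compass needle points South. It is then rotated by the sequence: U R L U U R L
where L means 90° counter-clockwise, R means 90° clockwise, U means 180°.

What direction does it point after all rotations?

Start: South
  U (U-turn (180°)) -> North
  R (right (90° clockwise)) -> East
  L (left (90° counter-clockwise)) -> North
  U (U-turn (180°)) -> South
  U (U-turn (180°)) -> North
  R (right (90° clockwise)) -> East
  L (left (90° counter-clockwise)) -> North
Final: North

Answer: Final heading: North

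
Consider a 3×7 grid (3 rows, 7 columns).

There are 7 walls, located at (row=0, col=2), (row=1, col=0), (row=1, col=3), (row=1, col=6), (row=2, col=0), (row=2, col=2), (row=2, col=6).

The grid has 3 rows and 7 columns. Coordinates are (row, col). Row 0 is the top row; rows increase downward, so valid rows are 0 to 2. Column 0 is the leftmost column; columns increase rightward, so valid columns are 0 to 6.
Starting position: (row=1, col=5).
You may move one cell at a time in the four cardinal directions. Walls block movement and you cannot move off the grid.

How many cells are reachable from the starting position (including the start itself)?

Answer: Reachable cells: 9

Derivation:
BFS flood-fill from (row=1, col=5):
  Distance 0: (row=1, col=5)
  Distance 1: (row=0, col=5), (row=1, col=4), (row=2, col=5)
  Distance 2: (row=0, col=4), (row=0, col=6), (row=2, col=4)
  Distance 3: (row=0, col=3), (row=2, col=3)
Total reachable: 9 (grid has 14 open cells total)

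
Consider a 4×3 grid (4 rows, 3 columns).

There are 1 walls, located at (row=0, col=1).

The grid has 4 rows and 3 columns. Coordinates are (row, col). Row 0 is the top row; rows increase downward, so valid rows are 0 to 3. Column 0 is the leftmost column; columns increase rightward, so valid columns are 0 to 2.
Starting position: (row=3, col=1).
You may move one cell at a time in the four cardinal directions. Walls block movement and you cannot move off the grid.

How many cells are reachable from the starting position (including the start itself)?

BFS flood-fill from (row=3, col=1):
  Distance 0: (row=3, col=1)
  Distance 1: (row=2, col=1), (row=3, col=0), (row=3, col=2)
  Distance 2: (row=1, col=1), (row=2, col=0), (row=2, col=2)
  Distance 3: (row=1, col=0), (row=1, col=2)
  Distance 4: (row=0, col=0), (row=0, col=2)
Total reachable: 11 (grid has 11 open cells total)

Answer: Reachable cells: 11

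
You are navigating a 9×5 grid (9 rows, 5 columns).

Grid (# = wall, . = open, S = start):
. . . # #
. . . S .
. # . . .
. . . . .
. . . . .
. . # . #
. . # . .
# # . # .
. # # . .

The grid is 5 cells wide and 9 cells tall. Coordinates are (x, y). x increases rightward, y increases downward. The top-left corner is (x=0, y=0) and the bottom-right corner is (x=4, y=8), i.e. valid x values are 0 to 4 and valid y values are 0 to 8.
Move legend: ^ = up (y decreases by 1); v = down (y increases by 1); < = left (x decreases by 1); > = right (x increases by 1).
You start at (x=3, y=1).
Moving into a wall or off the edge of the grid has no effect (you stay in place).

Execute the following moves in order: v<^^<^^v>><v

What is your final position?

Answer: Final position: (x=2, y=2)

Derivation:
Start: (x=3, y=1)
  v (down): (x=3, y=1) -> (x=3, y=2)
  < (left): (x=3, y=2) -> (x=2, y=2)
  ^ (up): (x=2, y=2) -> (x=2, y=1)
  ^ (up): (x=2, y=1) -> (x=2, y=0)
  < (left): (x=2, y=0) -> (x=1, y=0)
  ^ (up): blocked, stay at (x=1, y=0)
  ^ (up): blocked, stay at (x=1, y=0)
  v (down): (x=1, y=0) -> (x=1, y=1)
  > (right): (x=1, y=1) -> (x=2, y=1)
  > (right): (x=2, y=1) -> (x=3, y=1)
  < (left): (x=3, y=1) -> (x=2, y=1)
  v (down): (x=2, y=1) -> (x=2, y=2)
Final: (x=2, y=2)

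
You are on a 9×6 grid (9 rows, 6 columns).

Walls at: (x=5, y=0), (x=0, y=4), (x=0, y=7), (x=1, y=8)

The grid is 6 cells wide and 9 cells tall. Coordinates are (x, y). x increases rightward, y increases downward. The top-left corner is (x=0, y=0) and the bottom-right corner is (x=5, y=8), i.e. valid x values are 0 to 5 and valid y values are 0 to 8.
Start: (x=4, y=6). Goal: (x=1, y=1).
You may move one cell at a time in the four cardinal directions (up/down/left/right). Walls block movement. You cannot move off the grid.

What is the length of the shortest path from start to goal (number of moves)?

BFS from (x=4, y=6) until reaching (x=1, y=1):
  Distance 0: (x=4, y=6)
  Distance 1: (x=4, y=5), (x=3, y=6), (x=5, y=6), (x=4, y=7)
  Distance 2: (x=4, y=4), (x=3, y=5), (x=5, y=5), (x=2, y=6), (x=3, y=7), (x=5, y=7), (x=4, y=8)
  Distance 3: (x=4, y=3), (x=3, y=4), (x=5, y=4), (x=2, y=5), (x=1, y=6), (x=2, y=7), (x=3, y=8), (x=5, y=8)
  Distance 4: (x=4, y=2), (x=3, y=3), (x=5, y=3), (x=2, y=4), (x=1, y=5), (x=0, y=6), (x=1, y=7), (x=2, y=8)
  Distance 5: (x=4, y=1), (x=3, y=2), (x=5, y=2), (x=2, y=3), (x=1, y=4), (x=0, y=5)
  Distance 6: (x=4, y=0), (x=3, y=1), (x=5, y=1), (x=2, y=2), (x=1, y=3)
  Distance 7: (x=3, y=0), (x=2, y=1), (x=1, y=2), (x=0, y=3)
  Distance 8: (x=2, y=0), (x=1, y=1), (x=0, y=2)  <- goal reached here
One shortest path (8 moves): (x=4, y=6) -> (x=3, y=6) -> (x=2, y=6) -> (x=1, y=6) -> (x=1, y=5) -> (x=1, y=4) -> (x=1, y=3) -> (x=1, y=2) -> (x=1, y=1)

Answer: Shortest path length: 8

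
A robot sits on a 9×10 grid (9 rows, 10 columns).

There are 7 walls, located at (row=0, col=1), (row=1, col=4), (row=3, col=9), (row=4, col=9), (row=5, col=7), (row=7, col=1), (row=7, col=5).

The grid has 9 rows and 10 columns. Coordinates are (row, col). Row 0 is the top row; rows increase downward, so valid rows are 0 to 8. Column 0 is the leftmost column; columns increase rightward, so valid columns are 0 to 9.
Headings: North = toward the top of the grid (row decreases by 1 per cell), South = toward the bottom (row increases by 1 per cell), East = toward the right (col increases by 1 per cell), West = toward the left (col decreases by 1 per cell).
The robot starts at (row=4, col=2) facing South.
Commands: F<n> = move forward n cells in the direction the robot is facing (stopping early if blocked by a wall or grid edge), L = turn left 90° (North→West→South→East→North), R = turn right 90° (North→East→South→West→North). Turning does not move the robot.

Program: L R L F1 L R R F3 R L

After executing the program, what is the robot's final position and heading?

Start: (row=4, col=2), facing South
  L: turn left, now facing East
  R: turn right, now facing South
  L: turn left, now facing East
  F1: move forward 1, now at (row=4, col=3)
  L: turn left, now facing North
  R: turn right, now facing East
  R: turn right, now facing South
  F3: move forward 3, now at (row=7, col=3)
  R: turn right, now facing West
  L: turn left, now facing South
Final: (row=7, col=3), facing South

Answer: Final position: (row=7, col=3), facing South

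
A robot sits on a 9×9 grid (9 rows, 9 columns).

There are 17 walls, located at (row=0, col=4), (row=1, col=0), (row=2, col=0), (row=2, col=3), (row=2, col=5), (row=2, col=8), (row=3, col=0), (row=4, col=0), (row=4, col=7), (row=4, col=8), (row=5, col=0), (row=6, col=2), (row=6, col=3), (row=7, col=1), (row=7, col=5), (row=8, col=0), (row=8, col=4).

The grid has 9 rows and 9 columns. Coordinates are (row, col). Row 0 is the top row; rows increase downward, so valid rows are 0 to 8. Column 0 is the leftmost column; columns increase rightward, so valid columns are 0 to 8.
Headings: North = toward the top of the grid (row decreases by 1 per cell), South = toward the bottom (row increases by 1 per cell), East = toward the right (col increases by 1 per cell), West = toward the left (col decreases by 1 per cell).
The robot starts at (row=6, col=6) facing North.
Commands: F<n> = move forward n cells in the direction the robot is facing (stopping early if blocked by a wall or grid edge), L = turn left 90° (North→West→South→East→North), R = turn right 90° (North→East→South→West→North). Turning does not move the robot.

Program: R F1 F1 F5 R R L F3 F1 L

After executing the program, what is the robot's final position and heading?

Answer: Final position: (row=8, col=8), facing East

Derivation:
Start: (row=6, col=6), facing North
  R: turn right, now facing East
  F1: move forward 1, now at (row=6, col=7)
  F1: move forward 1, now at (row=6, col=8)
  F5: move forward 0/5 (blocked), now at (row=6, col=8)
  R: turn right, now facing South
  R: turn right, now facing West
  L: turn left, now facing South
  F3: move forward 2/3 (blocked), now at (row=8, col=8)
  F1: move forward 0/1 (blocked), now at (row=8, col=8)
  L: turn left, now facing East
Final: (row=8, col=8), facing East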